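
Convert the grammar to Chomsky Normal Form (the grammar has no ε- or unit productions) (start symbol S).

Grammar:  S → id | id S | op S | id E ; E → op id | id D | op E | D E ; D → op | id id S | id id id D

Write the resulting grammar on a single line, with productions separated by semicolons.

S → id | X1 S | X2 S | X1 E; E → X2 X1 | X1 D | X2 E | D E; D → op | X1 Y1 | X1 Y2; X1 → id; X2 → op; Y1 → X1 S; Y2 → X1 Y3; Y3 → X1 D

Introduce a nonterminal for each terminal appearing in a rule of length ≥ 2: X1 → id, X2 → op.
Binarize each right-hand side of length ≥ 3 by chaining fresh nonterminals (Y1, Y2, …): affected rules were D → X1 X1 S; D → X1 X1 X1 D.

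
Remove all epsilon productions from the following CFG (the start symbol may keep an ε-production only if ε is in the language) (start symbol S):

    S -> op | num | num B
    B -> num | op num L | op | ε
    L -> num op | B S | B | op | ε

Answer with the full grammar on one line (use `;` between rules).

The nullable symbols are {B, L}.
ε ∉ L(G), so no ε-production is kept.
Expand every rule over subsets of its nullable positions: B → op num L gives op num L | op num. L → B S gives B S | S.

S -> op | num | num B; B -> num | op num L | op num | op; L -> num op | B S | S | B | op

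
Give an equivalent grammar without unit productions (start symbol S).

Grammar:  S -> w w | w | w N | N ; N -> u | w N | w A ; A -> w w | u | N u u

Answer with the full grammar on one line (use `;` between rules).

Unit pairs: S ⇒* {N}.
Replace each nonterminal's rules with the union of the non-unit rules of every nonterminal it unit-derives.

S -> w w | w | w N | u | w A; N -> u | w N | w A; A -> w w | u | N u u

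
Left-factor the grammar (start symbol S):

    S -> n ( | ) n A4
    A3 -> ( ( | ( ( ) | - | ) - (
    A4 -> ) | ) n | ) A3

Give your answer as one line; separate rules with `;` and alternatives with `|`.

S -> n ( | ) n A4; A3 -> - | ) - ( | ( ( A3'; A4 -> ) A4'; A3' -> ε | ); A4' -> ε | n | A3

A3 has alternatives sharing prefix '( (': factor to A3 → ( ( A3' with A3' → ε | ).
A4 has alternatives sharing prefix ')': factor to A4 → ) A4' with A4' → ε | n | A3.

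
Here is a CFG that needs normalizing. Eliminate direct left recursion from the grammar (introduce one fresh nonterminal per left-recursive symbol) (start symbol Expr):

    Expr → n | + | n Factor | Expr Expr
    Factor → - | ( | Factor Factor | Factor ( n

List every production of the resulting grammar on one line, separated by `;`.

Directly left-recursive nonterminals: Expr, Factor.
For Expr: α = {Expr}, β = {n, +, n Factor}. Rewrite as Expr → β Expr1 and Expr1 → α Expr1 | ε.
For Factor: α = {Factor, ( n}, β = {-, (}. Rewrite as Factor → β Factor1 and Factor1 → α Factor1 | ε.

Expr → n Expr1 | + Expr1 | n Factor Expr1; Factor → - Factor1 | ( Factor1; Expr1 → Expr Expr1 | eps; Factor1 → Factor Factor1 | ( n Factor1 | eps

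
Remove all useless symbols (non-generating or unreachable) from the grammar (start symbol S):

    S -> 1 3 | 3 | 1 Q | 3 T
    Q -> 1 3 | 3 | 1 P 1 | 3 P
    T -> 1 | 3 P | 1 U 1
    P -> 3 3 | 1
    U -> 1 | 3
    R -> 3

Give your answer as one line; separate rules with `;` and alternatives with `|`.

Generating nonterminals: {P, Q, R, S, T, U}.
Reachable from S after that: {P, Q, S, T, U}.
Removed useless symbols: {R} and every production mentioning them.

S -> 1 3 | 3 | 1 Q | 3 T; Q -> 1 3 | 3 | 1 P 1 | 3 P; T -> 1 | 3 P | 1 U 1; P -> 3 3 | 1; U -> 1 | 3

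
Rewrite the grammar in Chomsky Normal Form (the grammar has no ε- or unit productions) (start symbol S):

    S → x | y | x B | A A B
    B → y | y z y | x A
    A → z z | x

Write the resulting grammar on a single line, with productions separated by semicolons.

S → x | y | X1 B | A Y1; B → y | X2 Y2 | X1 A; A → X3 X3 | x; X1 → x; X2 → y; X3 → z; Y1 → A B; Y2 → X3 X2

Introduce a nonterminal for each terminal appearing in a rule of length ≥ 2: X1 → x, X2 → y, X3 → z.
Binarize each right-hand side of length ≥ 3 by chaining fresh nonterminals (Y1, Y2, …): affected rules were S → A A B; B → X2 X3 X2.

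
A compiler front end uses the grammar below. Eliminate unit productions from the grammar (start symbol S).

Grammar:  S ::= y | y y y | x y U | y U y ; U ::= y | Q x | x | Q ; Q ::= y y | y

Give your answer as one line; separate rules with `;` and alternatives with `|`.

S ::= y | y y y | x y U | y U y; U ::= y | Q x | x | y y; Q ::= y y | y

Unit pairs: U ⇒* {Q}.
Replace each nonterminal's rules with the union of the non-unit rules of every nonterminal it unit-derives.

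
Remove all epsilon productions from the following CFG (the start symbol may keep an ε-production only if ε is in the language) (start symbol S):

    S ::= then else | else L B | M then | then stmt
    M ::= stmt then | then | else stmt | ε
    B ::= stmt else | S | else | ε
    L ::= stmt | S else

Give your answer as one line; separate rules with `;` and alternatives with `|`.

S ::= then else | else L B | else L | M then | then | then stmt; M ::= stmt then | then | else stmt; B ::= stmt else | S | else; L ::= stmt | S else

Nullable nonterminals: {B, M}.
ε ∉ L(G), so no ε-production is kept.
Expand every rule over subsets of its nullable positions: S → else L B gives else L B | else L. S → M then gives M then | then.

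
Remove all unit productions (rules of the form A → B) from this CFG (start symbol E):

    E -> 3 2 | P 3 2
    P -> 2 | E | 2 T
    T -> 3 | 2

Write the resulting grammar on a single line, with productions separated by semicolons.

E -> 3 2 | P 3 2; P -> 3 2 | P 3 2 | 2 | 2 T; T -> 3 | 2

Unit pairs: P ⇒* {E}.
Replace each nonterminal's rules with the union of the non-unit rules of every nonterminal it unit-derives.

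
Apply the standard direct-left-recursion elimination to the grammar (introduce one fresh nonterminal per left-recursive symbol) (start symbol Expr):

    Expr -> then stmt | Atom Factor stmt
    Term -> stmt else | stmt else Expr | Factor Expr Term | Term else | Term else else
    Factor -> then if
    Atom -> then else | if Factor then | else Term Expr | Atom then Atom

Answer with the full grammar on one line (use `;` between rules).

Expr -> then stmt | Atom Factor stmt; Term -> stmt else Term1 | stmt else Expr Term1 | Factor Expr Term Term1; Factor -> then if; Atom -> then else Atom1 | if Factor then Atom1 | else Term Expr Atom1; Term1 -> else Term1 | else else Term1 | ε; Atom1 -> then Atom Atom1 | ε

Directly left-recursive nonterminals: Term, Atom.
For Term: α = {else, else else}, β = {stmt else, stmt else Expr, Factor Expr Term}. Rewrite as Term → β Term1 and Term1 → α Term1 | ε.
For Atom: α = {then Atom}, β = {then else, if Factor then, else Term Expr}. Rewrite as Atom → β Atom1 and Atom1 → α Atom1 | ε.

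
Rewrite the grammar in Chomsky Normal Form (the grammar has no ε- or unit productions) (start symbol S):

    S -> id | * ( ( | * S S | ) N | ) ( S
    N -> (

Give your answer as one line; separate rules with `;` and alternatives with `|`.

Introduce a nonterminal for each terminal appearing in a rule of length ≥ 2: X1 → *, X2 → (, X3 → ).
Binarize each right-hand side of length ≥ 3 by chaining fresh nonterminals (Y1, Y2, …): affected rules were S → X1 X2 X2; S → X1 S S; S → X3 X2 S.

S -> id | X1 Y1 | X1 Y2 | X3 N | X3 Y3; N -> (; X1 -> *; X2 -> (; X3 -> ); Y1 -> X2 X2; Y2 -> S S; Y3 -> X2 S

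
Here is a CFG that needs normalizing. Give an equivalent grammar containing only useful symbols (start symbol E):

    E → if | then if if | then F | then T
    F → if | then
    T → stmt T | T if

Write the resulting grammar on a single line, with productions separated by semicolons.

Generating nonterminals: {E, F}.
Reachable from E after that: {E, F}.
Removed useless symbols: {T} and every production mentioning them.

E → if | then if if | then F; F → if | then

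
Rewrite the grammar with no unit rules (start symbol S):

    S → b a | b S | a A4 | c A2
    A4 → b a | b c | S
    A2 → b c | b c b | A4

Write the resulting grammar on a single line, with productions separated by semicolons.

Unit pairs: A2 ⇒* {A4, S}; A4 ⇒* {S}.
For each unit pair (A, B), copy every non-unit production of B to A, then drop all unit productions.

S → b a | b S | a A4 | c A2; A4 → b a | b c | b S | a A4 | c A2; A2 → b a | b c | b c b | b S | a A4 | c A2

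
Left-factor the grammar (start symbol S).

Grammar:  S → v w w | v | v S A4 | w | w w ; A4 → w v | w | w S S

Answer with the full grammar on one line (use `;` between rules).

S → v S' | w S''; A4 → w A4'; S' → w w | ε | S A4; S'' → ε | w; A4' → v | ε | S S

S has alternatives sharing prefix 'v': factor to S → v S' with S' → w w | ε | S A4.
S has alternatives sharing prefix 'w': factor to S → w S'' with S'' → ε | w.
A4 has alternatives sharing prefix 'w': factor to A4 → w A4' with A4' → v | ε | S S.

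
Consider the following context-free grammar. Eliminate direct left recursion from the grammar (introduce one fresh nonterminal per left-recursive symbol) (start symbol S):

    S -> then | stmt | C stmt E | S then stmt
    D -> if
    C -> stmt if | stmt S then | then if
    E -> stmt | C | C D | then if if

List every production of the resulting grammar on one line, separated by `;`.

Directly left-recursive nonterminal: S.
For S: α = {then stmt}, β = {then, stmt, C stmt E}. Rewrite as S → β S' and S' → α S' | ε.

S -> then S' | stmt S' | C stmt E S'; D -> if; C -> stmt if | stmt S then | then if; E -> stmt | C | C D | then if if; S' -> then stmt S' | ε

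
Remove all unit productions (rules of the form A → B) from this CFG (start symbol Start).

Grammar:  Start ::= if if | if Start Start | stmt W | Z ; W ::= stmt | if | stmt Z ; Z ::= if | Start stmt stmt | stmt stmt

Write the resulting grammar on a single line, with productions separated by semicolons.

Start ::= if | Start stmt stmt | stmt stmt | if if | if Start Start | stmt W; W ::= stmt | if | stmt Z; Z ::= if | Start stmt stmt | stmt stmt

Unit pairs: Start ⇒* {Z}.
For each unit pair (A, B), copy every non-unit production of B to A, then drop all unit productions.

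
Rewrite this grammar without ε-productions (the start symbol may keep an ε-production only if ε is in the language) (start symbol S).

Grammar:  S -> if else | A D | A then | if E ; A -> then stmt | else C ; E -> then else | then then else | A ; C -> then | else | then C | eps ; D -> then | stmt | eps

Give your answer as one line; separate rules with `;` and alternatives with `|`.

The nullable symbols are {C, D}.
ε ∉ L(G), so no ε-production is kept.
For each production, add variants omitting each subset of nullable occurrences: S → A D gives A D | A. A → else C gives else C | else.

S -> if else | A D | A | A then | if E; A -> then stmt | else C | else; E -> then else | then then else | A; C -> then | else | then C; D -> then | stmt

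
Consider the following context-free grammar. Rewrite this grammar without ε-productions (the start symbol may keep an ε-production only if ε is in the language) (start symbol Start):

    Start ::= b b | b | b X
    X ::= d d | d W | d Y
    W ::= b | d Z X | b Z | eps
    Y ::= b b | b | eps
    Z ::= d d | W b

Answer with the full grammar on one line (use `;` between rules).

Start ::= b b | b | b X; X ::= d d | d W | d | d Y; W ::= b | d Z X | b Z; Y ::= b b | b; Z ::= d d | W b | b

Nullable set = {W, Y}.
ε ∉ L(G), so no ε-production is kept.
Expand every rule over subsets of its nullable positions: X → d W gives d W | d. Z → W b gives W b | b.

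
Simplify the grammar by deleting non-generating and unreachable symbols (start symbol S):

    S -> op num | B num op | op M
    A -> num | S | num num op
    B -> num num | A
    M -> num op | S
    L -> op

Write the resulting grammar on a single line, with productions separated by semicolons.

Generating nonterminals: {A, B, L, M, S}.
Reachable from S after that: {A, B, M, S}.
Removed useless symbols: {L} and every production mentioning them.

S -> op num | B num op | op M; A -> num | S | num num op; B -> num num | A; M -> num op | S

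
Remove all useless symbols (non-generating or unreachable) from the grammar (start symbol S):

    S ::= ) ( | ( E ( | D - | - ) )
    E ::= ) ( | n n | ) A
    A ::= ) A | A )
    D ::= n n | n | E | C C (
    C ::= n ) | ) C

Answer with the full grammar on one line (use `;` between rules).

Generating nonterminals: {C, D, E, S}.
Reachable from S after that: {C, D, E, S}.
Removed useless symbols: {A} and every production mentioning them.

S ::= ) ( | ( E ( | D - | - ) ); E ::= ) ( | n n; D ::= n n | n | E | C C (; C ::= n ) | ) C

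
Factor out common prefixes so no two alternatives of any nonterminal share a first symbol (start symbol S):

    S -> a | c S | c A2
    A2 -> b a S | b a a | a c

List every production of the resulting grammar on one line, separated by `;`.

S -> a | c S'; A2 -> a c | b a A2'; S' -> S | A2; A2' -> S | a

S has alternatives sharing prefix 'c': factor to S → c S' with S' → S | A2.
A2 has alternatives sharing prefix 'b a': factor to A2 → b a A2' with A2' → S | a.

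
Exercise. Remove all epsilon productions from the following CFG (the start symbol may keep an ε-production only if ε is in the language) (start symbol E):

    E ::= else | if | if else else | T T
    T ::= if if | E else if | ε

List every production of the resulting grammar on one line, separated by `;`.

The nullable symbols are {E, T}.
ε ∈ L(G) since E is nullable, so keep E → ε.
Add the nullable-subset variants: E → T T gives T T | T. T → E else if gives E else if | else if.

E ::= else | if | if else else | T T | T | ε; T ::= if if | E else if | else if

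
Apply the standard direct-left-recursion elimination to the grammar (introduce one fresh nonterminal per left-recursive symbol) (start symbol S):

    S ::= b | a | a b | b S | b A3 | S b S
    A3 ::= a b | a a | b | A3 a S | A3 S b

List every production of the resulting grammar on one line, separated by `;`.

Directly left-recursive nonterminals: S, A3.
For S: α = {b S}, β = {b, a, a b, b S, b A3}. Rewrite as S → β S' and S' → α S' | ε.
For A3: α = {a S, S b}, β = {a b, a a, b}. Rewrite as A3 → β A3' and A3' → α A3' | ε.

S ::= b S' | a S' | a b S' | b S S' | b A3 S'; A3 ::= a b A3' | a a A3' | b A3'; S' ::= b S S' | ε; A3' ::= a S A3' | S b A3' | ε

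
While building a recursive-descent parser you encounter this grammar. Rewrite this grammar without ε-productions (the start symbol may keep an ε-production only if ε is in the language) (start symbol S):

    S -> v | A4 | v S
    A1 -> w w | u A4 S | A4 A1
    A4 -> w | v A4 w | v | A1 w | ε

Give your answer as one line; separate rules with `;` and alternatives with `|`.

S -> v | A4 | v S | ε; A1 -> w w | u A4 S | u A4 | u S | u | A4 A1; A4 -> w | v A4 w | v w | v | A1 w

The nullable symbols are {A4, S}.
ε ∈ L(G) since S is nullable, so keep S → ε.
Add the nullable-subset variants: A1 → u A4 S gives u A4 S | u A4 | u S | u. A4 → v A4 w gives v A4 w | v w.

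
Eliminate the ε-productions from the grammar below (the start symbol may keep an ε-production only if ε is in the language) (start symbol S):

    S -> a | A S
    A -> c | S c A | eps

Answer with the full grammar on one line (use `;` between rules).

S -> a | A S; A -> c | S c A | S c

Nullable set = {A}.
ε ∉ L(G), so no ε-production is kept.
Expand every rule over subsets of its nullable positions: A → S c A gives S c A | S c.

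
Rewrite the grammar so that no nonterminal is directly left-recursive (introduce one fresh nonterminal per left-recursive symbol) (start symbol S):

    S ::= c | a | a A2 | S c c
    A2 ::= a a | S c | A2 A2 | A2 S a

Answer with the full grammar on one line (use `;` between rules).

S ::= c S' | a S' | a A2 S'; A2 ::= a a A2' | S c A2'; S' ::= c c S' | ε; A2' ::= A2 A2' | S a A2' | ε

Left recursion appears on S, A2.
For S: α = {c c}, β = {c, a, a A2}. Rewrite as S → β S' and S' → α S' | ε.
For A2: α = {A2, S a}, β = {a a, S c}. Rewrite as A2 → β A2' and A2' → α A2' | ε.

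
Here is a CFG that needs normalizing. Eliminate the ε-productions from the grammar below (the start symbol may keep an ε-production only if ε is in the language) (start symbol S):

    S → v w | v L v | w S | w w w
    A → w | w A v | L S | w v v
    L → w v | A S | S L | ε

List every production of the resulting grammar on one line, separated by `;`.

S → v w | v L v | v v | w S | w w w; A → w | w A v | L S | S | w v v; L → w v | A S | S L | S

The nullable symbols are {L}.
ε ∉ L(G), so no ε-production is kept.
Expand every rule over subsets of its nullable positions: S → v L v gives v L v | v v. A → L S gives L S | S. L → S L gives S L | S.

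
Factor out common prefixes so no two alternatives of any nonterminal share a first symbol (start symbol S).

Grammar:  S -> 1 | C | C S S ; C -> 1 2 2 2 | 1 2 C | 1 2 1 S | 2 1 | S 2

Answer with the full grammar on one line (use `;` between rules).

S has alternatives sharing prefix 'C': factor to S → C S' with S' → ε | S S.
C has alternatives sharing prefix '1 2': factor to C → 1 2 C' with C' → 2 2 | C | 1 S.

S -> 1 | C S'; C -> 2 1 | S 2 | 1 2 C'; S' -> eps | S S; C' -> 2 2 | C | 1 S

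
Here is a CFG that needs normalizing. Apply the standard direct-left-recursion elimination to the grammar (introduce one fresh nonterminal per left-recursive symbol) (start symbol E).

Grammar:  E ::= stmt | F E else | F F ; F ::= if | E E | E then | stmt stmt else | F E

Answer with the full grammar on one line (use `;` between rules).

Left recursion appears on F.
For F: α = {E}, β = {if, E E, E then, stmt stmt else}. Rewrite as F → β F' and F' → α F' | ε.

E ::= stmt | F E else | F F; F ::= if F' | E E F' | E then F' | stmt stmt else F'; F' ::= E F' | ε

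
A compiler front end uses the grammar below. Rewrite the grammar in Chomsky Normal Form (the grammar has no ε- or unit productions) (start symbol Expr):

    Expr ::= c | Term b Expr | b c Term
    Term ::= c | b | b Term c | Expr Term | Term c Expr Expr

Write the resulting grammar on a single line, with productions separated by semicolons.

Introduce a nonterminal for each terminal appearing in a rule of length ≥ 2: X1 → b, X2 → c.
Binarize each right-hand side of length ≥ 3 by chaining fresh nonterminals (Y1, Y2, …): affected rules were Expr → Term X1 Expr; Expr → X1 X2 Term; Term → X1 Term X2; Term → Term X2 Expr Expr.

Expr ::= c | Term Y1 | X1 Y2; Term ::= c | b | X1 Y3 | Expr Term | Term Y4; X1 ::= b; X2 ::= c; Y1 ::= X1 Expr; Y2 ::= X2 Term; Y3 ::= Term X2; Y4 ::= X2 Y5; Y5 ::= Expr Expr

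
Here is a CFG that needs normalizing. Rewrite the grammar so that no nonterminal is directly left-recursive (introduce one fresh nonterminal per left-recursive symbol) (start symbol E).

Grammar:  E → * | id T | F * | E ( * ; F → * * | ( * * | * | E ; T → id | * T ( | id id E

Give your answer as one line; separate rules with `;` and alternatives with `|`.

E → * E' | id T E' | F * E'; F → * * | ( * * | * | E; T → id | * T ( | id id E; E' → ( * E' | ε

Left recursion appears on E.
For E: α = {( *}, β = {*, id T, F *}. Rewrite as E → β E' and E' → α E' | ε.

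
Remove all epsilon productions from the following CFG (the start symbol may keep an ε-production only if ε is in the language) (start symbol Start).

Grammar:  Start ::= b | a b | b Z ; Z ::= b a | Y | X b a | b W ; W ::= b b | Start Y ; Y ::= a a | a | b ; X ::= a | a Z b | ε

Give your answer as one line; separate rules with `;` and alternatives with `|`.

Start ::= b | a b | b Z; Z ::= b a | Y | X b a | b W; W ::= b b | Start Y; Y ::= a a | a | b; X ::= a | a Z b

Nullable nonterminals: {X}.
ε ∉ L(G), so no ε-production is kept.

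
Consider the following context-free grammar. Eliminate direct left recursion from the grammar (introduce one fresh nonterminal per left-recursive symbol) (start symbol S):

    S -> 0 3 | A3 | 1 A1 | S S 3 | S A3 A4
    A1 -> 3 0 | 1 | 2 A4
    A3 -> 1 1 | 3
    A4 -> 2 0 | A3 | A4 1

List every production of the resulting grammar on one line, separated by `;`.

S -> 0 3 S' | A3 S' | 1 A1 S'; A1 -> 3 0 | 1 | 2 A4; A3 -> 1 1 | 3; A4 -> 2 0 A4' | A3 A4'; S' -> S 3 S' | A3 A4 S' | ε; A4' -> 1 A4' | ε

Directly left-recursive nonterminals: S, A4.
For S: α = {S 3, A3 A4}, β = {0 3, A3, 1 A1}. Rewrite as S → β S' and S' → α S' | ε.
For A4: α = {1}, β = {2 0, A3}. Rewrite as A4 → β A4' and A4' → α A4' | ε.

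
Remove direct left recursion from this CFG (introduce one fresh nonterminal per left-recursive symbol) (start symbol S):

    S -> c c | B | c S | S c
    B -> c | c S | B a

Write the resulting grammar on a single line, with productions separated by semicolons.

Directly left-recursive nonterminals: S, B.
For S: α = {c}, β = {c c, B, c S}. Rewrite as S → β S' and S' → α S' | ε.
For B: α = {a}, β = {c, c S}. Rewrite as B → β B' and B' → α B' | ε.

S -> c c S' | B S' | c S S'; B -> c B' | c S B'; S' -> c S' | ε; B' -> a B' | ε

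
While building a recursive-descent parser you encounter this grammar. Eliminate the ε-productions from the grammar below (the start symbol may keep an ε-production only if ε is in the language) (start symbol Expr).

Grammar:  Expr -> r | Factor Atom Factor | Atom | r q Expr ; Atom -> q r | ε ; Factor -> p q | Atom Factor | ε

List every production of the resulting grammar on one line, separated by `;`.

Expr -> r | Factor Atom Factor | Factor Atom | Factor Factor | Factor | Atom Factor | Atom | r q Expr | r q | ε; Atom -> q r; Factor -> p q | Atom Factor | Atom

Nullable set = {Atom, Expr, Factor}.
ε ∈ L(G) since Expr is nullable, so keep Expr → ε.
Expand every rule over subsets of its nullable positions: Expr → Factor Atom Factor gives Factor Atom Factor | Factor Atom | Factor Factor | Factor | Atom Factor | Atom. Expr → r q Expr gives r q Expr | r q. Factor → Atom Factor gives Atom Factor | Atom.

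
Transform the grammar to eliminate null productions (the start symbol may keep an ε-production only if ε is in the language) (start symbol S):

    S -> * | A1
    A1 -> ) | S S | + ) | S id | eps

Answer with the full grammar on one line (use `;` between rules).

Nullable nonterminals: {A1, S}.
ε ∈ L(G) since S is nullable, so keep S → ε.
Expand every rule over subsets of its nullable positions: A1 → S S gives S S | S. A1 → S id gives S id | id.

S -> * | A1 | eps; A1 -> ) | S S | S | + ) | S id | id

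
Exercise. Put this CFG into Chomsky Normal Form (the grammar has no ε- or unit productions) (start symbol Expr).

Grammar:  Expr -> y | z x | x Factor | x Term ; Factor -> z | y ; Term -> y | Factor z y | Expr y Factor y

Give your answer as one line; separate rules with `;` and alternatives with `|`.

Introduce a nonterminal for each terminal appearing in a rule of length ≥ 2: X1 → z, X2 → x, X3 → y.
Binarize each right-hand side of length ≥ 3 by chaining fresh nonterminals (Y1, Y2, …): affected rules were Term → Factor X1 X3; Term → Expr X3 Factor X3.

Expr -> y | X1 X2 | X2 Factor | X2 Term; Factor -> z | y; Term -> y | Factor Y1 | Expr Y2; X1 -> z; X2 -> x; X3 -> y; Y1 -> X1 X3; Y2 -> X3 Y3; Y3 -> Factor X3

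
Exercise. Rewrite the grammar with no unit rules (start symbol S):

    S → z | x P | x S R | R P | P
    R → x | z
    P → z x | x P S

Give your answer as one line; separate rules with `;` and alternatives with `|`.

S → z | x P | x S R | R P | z x | x P S; R → x | z; P → z x | x P S

Unit pairs: S ⇒* {P}.
For each unit pair (A, B), copy every non-unit production of B to A, then drop all unit productions.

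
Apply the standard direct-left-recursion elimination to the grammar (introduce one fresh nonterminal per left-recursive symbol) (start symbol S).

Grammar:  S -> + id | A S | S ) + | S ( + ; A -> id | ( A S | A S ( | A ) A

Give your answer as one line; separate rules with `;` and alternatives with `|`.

Directly left-recursive nonterminals: S, A.
For S: α = {) +, ( +}, β = {+ id, A S}. Rewrite as S → β S' and S' → α S' | ε.
For A: α = {S (, ) A}, β = {id, ( A S}. Rewrite as A → β A' and A' → α A' | ε.

S -> + id S' | A S S'; A -> id A' | ( A S A'; S' -> ) + S' | ( + S' | ε; A' -> S ( A' | ) A A' | ε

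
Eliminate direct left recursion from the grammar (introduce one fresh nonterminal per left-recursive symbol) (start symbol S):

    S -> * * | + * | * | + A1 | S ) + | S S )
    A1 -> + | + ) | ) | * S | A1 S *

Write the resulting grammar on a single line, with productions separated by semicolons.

S -> * * S' | + * S' | * S' | + A1 S'; A1 -> + A1' | + ) A1' | ) A1' | * S A1'; S' -> ) + S' | S ) S' | ε; A1' -> S * A1' | ε

Left recursion appears on S, A1.
For S: α = {) +, S )}, β = {* *, + *, *, + A1}. Rewrite as S → β S' and S' → α S' | ε.
For A1: α = {S *}, β = {+, + ), ), * S}. Rewrite as A1 → β A1' and A1' → α A1' | ε.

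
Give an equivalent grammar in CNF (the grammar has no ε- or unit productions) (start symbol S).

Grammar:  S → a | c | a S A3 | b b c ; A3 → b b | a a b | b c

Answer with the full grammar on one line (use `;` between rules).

Introduce a nonterminal for each terminal appearing in a rule of length ≥ 2: X1 → a, X2 → b, X3 → c.
Binarize each right-hand side of length ≥ 3 by chaining fresh nonterminals (Y1, Y2, …): affected rules were S → X1 S A3; S → X2 X2 X3; A3 → X1 X1 X2.

S → a | c | X1 Y1 | X2 Y2; A3 → X2 X2 | X1 Y3 | X2 X3; X1 → a; X2 → b; X3 → c; Y1 → S A3; Y2 → X2 X3; Y3 → X1 X2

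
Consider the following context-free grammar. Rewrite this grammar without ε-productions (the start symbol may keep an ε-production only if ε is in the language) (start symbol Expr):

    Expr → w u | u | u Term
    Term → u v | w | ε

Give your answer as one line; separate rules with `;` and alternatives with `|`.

Expr → w u | u | u Term; Term → u v | w

Nullable set = {Term}.
ε ∉ L(G), so no ε-production is kept.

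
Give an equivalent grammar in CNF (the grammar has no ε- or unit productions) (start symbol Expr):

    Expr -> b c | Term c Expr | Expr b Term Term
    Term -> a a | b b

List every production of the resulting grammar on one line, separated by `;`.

Expr -> X1 X2 | Term Y1 | Expr Y2; Term -> X3 X3 | X1 X1; X1 -> b; X2 -> c; X3 -> a; Y1 -> X2 Expr; Y2 -> X1 Y3; Y3 -> Term Term

Introduce a nonterminal for each terminal appearing in a rule of length ≥ 2: X1 → b, X2 → c, X3 → a.
Binarize each right-hand side of length ≥ 3 by chaining fresh nonterminals (Y1, Y2, …): affected rules were Expr → Term X2 Expr; Expr → Expr X1 Term Term.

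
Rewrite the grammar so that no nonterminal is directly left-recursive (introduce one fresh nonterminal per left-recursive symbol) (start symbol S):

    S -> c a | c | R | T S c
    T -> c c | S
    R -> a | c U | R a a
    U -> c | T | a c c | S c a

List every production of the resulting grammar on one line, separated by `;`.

Directly left-recursive nonterminal: R.
For R: α = {a a}, β = {a, c U}. Rewrite as R → β R' and R' → α R' | ε.

S -> c a | c | R | T S c; T -> c c | S; R -> a R' | c U R'; U -> c | T | a c c | S c a; R' -> a a R' | ε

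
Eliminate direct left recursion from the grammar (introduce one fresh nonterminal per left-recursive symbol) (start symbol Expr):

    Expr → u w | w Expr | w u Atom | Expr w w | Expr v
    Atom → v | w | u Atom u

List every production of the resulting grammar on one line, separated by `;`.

Expr → u w Expr1 | w Expr Expr1 | w u Atom Expr1; Atom → v | w | u Atom u; Expr1 → w w Expr1 | v Expr1 | ε

Directly left-recursive nonterminal: Expr.
For Expr: α = {w w, v}, β = {u w, w Expr, w u Atom}. Rewrite as Expr → β Expr1 and Expr1 → α Expr1 | ε.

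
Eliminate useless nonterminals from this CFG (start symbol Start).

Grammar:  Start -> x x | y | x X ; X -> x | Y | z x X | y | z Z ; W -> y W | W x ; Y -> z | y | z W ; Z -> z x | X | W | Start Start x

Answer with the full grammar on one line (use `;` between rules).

Generating nonterminals: {Start, X, Y, Z}.
Reachable from Start after that: {Start, X, Y, Z}.
Removed useless symbols: {W} and every production mentioning them.

Start -> x x | y | x X; X -> x | Y | z x X | y | z Z; Y -> z | y; Z -> z x | X | Start Start x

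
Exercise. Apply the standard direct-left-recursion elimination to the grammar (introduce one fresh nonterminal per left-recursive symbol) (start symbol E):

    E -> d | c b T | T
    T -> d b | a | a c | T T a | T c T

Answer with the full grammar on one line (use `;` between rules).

T is directly left-recursive.
For T: α = {T a, c T}, β = {d b, a, a c}. Rewrite as T → β T' and T' → α T' | ε.

E -> d | c b T | T; T -> d b T' | a T' | a c T'; T' -> T a T' | c T T' | ε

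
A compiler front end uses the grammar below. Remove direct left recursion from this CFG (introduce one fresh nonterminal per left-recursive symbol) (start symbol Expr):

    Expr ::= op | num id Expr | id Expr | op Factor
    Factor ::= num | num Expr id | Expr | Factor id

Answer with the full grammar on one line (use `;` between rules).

Expr ::= op | num id Expr | id Expr | op Factor; Factor ::= num Factor1 | num Expr id Factor1 | Expr Factor1; Factor1 ::= id Factor1 | ε

Directly left-recursive nonterminal: Factor.
For Factor: α = {id}, β = {num, num Expr id, Expr}. Rewrite as Factor → β Factor1 and Factor1 → α Factor1 | ε.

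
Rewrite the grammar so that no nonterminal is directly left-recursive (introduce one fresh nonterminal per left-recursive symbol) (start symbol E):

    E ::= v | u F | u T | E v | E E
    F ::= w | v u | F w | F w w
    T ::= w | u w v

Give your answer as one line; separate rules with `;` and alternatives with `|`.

E, F are directly left-recursive.
For E: α = {v, E}, β = {v, u F, u T}. Rewrite as E → β E' and E' → α E' | ε.
For F: α = {w, w w}, β = {w, v u}. Rewrite as F → β F' and F' → α F' | ε.

E ::= v E' | u F E' | u T E'; F ::= w F' | v u F'; T ::= w | u w v; E' ::= v E' | E E' | ε; F' ::= w F' | w w F' | ε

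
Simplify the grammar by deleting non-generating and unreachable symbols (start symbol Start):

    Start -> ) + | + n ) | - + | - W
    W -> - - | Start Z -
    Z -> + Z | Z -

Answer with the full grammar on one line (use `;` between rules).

Start -> ) + | + n ) | - + | - W; W -> - -

Generating nonterminals: {Start, W}.
Reachable from Start after that: {Start, W}.
Removed useless symbols: {Z} and every production mentioning them.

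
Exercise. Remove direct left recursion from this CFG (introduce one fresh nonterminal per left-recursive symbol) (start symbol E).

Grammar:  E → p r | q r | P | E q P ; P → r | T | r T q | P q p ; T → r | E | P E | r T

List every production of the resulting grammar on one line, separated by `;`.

E, P are directly left-recursive.
For E: α = {q P}, β = {p r, q r, P}. Rewrite as E → β E' and E' → α E' | ε.
For P: α = {q p}, β = {r, T, r T q}. Rewrite as P → β P' and P' → α P' | ε.

E → p r E' | q r E' | P E'; P → r P' | T P' | r T q P'; T → r | E | P E | r T; E' → q P E' | ε; P' → q p P' | ε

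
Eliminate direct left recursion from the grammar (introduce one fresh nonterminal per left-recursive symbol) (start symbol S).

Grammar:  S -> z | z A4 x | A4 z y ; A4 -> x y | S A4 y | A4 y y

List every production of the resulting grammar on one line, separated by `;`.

S -> z | z A4 x | A4 z y; A4 -> x y A4' | S A4 y A4'; A4' -> y y A4' | ε

A4 is directly left-recursive.
For A4: α = {y y}, β = {x y, S A4 y}. Rewrite as A4 → β A4' and A4' → α A4' | ε.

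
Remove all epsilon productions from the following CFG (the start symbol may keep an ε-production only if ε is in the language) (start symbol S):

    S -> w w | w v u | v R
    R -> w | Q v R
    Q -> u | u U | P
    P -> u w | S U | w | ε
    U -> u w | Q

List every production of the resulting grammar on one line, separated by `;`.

S -> w w | w v u | v R; R -> w | Q v R | v R; Q -> u | u U | P; P -> u w | S U | S | w; U -> u w | Q

The nullable symbols are {P, Q, U}.
ε ∉ L(G), so no ε-production is kept.
For each production, add variants omitting each subset of nullable occurrences: R → Q v R gives Q v R | v R. P → S U gives S U | S.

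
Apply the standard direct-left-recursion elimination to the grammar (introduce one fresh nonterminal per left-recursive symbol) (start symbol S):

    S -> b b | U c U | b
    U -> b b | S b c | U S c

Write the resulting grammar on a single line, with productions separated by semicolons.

S -> b b | U c U | b; U -> b b U' | S b c U'; U' -> S c U' | ε

Left recursion appears on U.
For U: α = {S c}, β = {b b, S b c}. Rewrite as U → β U' and U' → α U' | ε.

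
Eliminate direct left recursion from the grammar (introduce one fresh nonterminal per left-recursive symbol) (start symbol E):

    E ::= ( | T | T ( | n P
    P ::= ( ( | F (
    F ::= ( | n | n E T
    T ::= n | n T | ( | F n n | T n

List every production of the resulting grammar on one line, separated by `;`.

T is directly left-recursive.
For T: α = {n}, β = {n, n T, (, F n n}. Rewrite as T → β T' and T' → α T' | ε.

E ::= ( | T | T ( | n P; P ::= ( ( | F (; F ::= ( | n | n E T; T ::= n T' | n T T' | ( T' | F n n T'; T' ::= n T' | ε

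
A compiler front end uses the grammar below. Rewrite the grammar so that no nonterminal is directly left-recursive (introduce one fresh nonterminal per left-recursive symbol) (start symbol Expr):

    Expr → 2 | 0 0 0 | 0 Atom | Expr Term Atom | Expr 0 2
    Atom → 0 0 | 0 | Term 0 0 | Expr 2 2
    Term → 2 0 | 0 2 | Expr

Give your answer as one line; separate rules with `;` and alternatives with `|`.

Expr → 2 Expr1 | 0 0 0 Expr1 | 0 Atom Expr1; Atom → 0 0 | 0 | Term 0 0 | Expr 2 2; Term → 2 0 | 0 2 | Expr; Expr1 → Term Atom Expr1 | 0 2 Expr1 | ε

Left recursion appears on Expr.
For Expr: α = {Term Atom, 0 2}, β = {2, 0 0 0, 0 Atom}. Rewrite as Expr → β Expr1 and Expr1 → α Expr1 | ε.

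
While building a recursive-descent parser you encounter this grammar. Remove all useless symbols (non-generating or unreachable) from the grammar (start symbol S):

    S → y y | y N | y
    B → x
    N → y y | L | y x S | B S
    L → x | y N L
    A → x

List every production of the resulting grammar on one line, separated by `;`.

S → y y | y N | y; B → x; N → y y | L | y x S | B S; L → x | y N L

Generating nonterminals: {A, B, L, N, S}.
Reachable from S after that: {B, L, N, S}.
Removed useless symbols: {A} and every production mentioning them.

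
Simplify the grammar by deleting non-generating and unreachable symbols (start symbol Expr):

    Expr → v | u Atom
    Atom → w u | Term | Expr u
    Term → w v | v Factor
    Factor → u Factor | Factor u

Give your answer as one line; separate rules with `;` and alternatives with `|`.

Expr → v | u Atom; Atom → w u | Term | Expr u; Term → w v

Generating nonterminals: {Atom, Expr, Term}.
Reachable from Expr after that: {Atom, Expr, Term}.
Removed useless symbols: {Factor} and every production mentioning them.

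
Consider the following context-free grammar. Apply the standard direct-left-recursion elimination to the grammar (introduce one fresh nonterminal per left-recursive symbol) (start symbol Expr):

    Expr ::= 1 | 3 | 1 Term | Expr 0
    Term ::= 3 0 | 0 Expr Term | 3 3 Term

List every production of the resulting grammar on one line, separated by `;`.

Left recursion appears on Expr.
For Expr: α = {0}, β = {1, 3, 1 Term}. Rewrite as Expr → β Expr1 and Expr1 → α Expr1 | ε.

Expr ::= 1 Expr1 | 3 Expr1 | 1 Term Expr1; Term ::= 3 0 | 0 Expr Term | 3 3 Term; Expr1 ::= 0 Expr1 | ε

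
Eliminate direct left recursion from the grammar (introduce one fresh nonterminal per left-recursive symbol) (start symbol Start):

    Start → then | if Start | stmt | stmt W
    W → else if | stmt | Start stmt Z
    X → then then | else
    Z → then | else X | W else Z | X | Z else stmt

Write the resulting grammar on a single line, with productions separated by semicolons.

Start → then | if Start | stmt | stmt W; W → else if | stmt | Start stmt Z; X → then then | else; Z → then Z1 | else X Z1 | W else Z Z1 | X Z1; Z1 → else stmt Z1 | ε

Directly left-recursive nonterminal: Z.
For Z: α = {else stmt}, β = {then, else X, W else Z, X}. Rewrite as Z → β Z1 and Z1 → α Z1 | ε.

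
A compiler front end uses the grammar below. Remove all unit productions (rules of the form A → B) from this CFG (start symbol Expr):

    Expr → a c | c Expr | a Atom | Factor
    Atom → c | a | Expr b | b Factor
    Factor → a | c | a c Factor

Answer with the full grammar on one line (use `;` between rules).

Expr → a | c | a c Factor | a c | c Expr | a Atom; Atom → c | a | Expr b | b Factor; Factor → a | c | a c Factor

Unit pairs: Expr ⇒* {Factor}.
Replace each nonterminal's rules with the union of the non-unit rules of every nonterminal it unit-derives.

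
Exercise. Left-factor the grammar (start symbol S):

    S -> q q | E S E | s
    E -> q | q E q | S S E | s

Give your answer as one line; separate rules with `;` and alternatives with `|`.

S -> q q | E S E | s; E -> S S E | s | q E'; E' -> ε | E q

E has alternatives sharing prefix 'q': factor to E → q E' with E' → ε | E q.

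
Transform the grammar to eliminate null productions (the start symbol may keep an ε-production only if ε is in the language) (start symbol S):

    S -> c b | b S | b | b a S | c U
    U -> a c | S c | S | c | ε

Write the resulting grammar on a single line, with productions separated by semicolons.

S -> c b | b S | b | b a S | c U | c; U -> a c | S c | S | c

Nullable set = {U}.
ε ∉ L(G), so no ε-production is kept.
For each production, add variants omitting each subset of nullable occurrences: S → c U gives c U | c.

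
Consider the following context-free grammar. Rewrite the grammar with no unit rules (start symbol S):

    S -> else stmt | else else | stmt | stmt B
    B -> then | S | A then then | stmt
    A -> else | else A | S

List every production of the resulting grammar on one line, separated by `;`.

Unit pairs: A ⇒* {S}; B ⇒* {S}.
Replace each nonterminal's rules with the union of the non-unit rules of every nonterminal it unit-derives.

S -> else stmt | else else | stmt | stmt B; B -> then | A then then | stmt | else stmt | else else | stmt B; A -> else stmt | else else | stmt | stmt B | else | else A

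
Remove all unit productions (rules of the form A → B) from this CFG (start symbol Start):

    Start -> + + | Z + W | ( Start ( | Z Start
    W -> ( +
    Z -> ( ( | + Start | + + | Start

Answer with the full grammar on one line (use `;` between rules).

Start -> + + | Z + W | ( Start ( | Z Start; W -> ( +; Z -> ( ( | + Start | + + | Z + W | ( Start ( | Z Start

Unit pairs: Z ⇒* {Start}.
For every A with A ⇒* B via unit rules, add B's non-unit alternatives to A; then delete every rule of the form X → Y.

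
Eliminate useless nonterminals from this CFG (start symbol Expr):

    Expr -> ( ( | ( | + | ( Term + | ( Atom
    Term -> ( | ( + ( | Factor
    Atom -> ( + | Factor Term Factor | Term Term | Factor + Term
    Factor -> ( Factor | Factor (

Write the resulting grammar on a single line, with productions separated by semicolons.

Generating nonterminals: {Atom, Expr, Term}.
Reachable from Expr after that: {Atom, Expr, Term}.
Removed useless symbols: {Factor} and every production mentioning them.

Expr -> ( ( | ( | + | ( Term + | ( Atom; Term -> ( | ( + (; Atom -> ( + | Term Term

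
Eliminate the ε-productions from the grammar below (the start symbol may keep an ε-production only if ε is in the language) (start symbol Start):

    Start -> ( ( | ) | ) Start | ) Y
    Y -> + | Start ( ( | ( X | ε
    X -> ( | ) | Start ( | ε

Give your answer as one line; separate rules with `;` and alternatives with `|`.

Nullable nonterminals: {X, Y}.
ε ∉ L(G), so no ε-production is kept.
For each production, add variants omitting each subset of nullable occurrences: Y → ( X gives ( X | (.

Start -> ( ( | ) | ) Start | ) Y; Y -> + | Start ( ( | ( X | (; X -> ( | ) | Start (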